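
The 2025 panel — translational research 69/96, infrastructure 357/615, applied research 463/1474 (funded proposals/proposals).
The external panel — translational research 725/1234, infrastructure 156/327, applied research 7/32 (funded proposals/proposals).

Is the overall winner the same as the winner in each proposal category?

Translational research: the 2025 panel 69/96 = 71.9%, the external panel 725/1234 = 58.8% → the 2025 panel
Infrastructure: the 2025 panel 357/615 = 58.0%, the external panel 156/327 = 47.7% → the 2025 panel
Applied research: the 2025 panel 463/1474 = 31.4%, the external panel 7/32 = 21.9% → the 2025 panel
Overall: the 2025 panel 889/2185 = 40.7%, the external panel 888/1593 = 55.7% → the external panel
The 2025 panel wins each proposal group but the external panel wins overall — the comparison reverses. The 2025 panel's proposals skew toward applied research, which has a lower base rate.

No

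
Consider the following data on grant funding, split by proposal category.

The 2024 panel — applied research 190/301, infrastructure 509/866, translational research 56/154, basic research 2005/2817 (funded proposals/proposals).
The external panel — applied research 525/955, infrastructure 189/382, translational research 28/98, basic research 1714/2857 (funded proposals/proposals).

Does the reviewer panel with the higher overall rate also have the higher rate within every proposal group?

Applied research: the 2024 panel 190/301 = 63.1%, the external panel 525/955 = 55.0% → the 2024 panel
Infrastructure: the 2024 panel 509/866 = 58.8%, the external panel 189/382 = 49.5% → the 2024 panel
Translational research: the 2024 panel 56/154 = 36.4%, the external panel 28/98 = 28.6% → the 2024 panel
Basic research: the 2024 panel 2005/2817 = 71.2%, the external panel 1714/2857 = 60.0% → the 2024 panel
Overall: the 2024 panel 2760/4138 = 66.7%, the external panel 2456/4292 = 57.2% → the 2024 panel
The 2024 panel wins overall and in every proposal group — no reversal.

Yes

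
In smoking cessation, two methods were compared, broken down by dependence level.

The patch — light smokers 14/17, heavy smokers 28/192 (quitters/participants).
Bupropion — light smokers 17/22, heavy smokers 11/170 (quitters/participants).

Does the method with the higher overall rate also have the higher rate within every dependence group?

Yes

Light smokers: the patch 14/17 = 82.4%, bupropion 17/22 = 77.3% → the patch
Heavy smokers: the patch 28/192 = 14.6%, bupropion 11/170 = 6.5% → the patch
Overall: the patch 42/209 = 20.1%, bupropion 28/192 = 14.6% → the patch
The patch wins overall and in every dependence group — no reversal.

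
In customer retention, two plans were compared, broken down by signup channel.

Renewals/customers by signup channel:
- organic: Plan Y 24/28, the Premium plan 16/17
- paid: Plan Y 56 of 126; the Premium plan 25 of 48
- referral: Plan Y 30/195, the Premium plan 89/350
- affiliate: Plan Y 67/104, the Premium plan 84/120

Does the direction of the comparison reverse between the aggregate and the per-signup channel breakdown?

No

Organic: Plan Y 24/28 = 85.7%, the Premium plan 16/17 = 94.1% → the Premium plan
Paid: Plan Y 56/126 = 44.4%, the Premium plan 25/48 = 52.1% → the Premium plan
Referral: Plan Y 30/195 = 15.4%, the Premium plan 89/350 = 25.4% → the Premium plan
Affiliate: Plan Y 67/104 = 64.4%, the Premium plan 84/120 = 70.0% → the Premium plan
Overall: Plan Y 177/453 = 39.1%, the Premium plan 214/535 = 40.0% → the Premium plan
The Premium plan wins overall and in every signup group — no reversal.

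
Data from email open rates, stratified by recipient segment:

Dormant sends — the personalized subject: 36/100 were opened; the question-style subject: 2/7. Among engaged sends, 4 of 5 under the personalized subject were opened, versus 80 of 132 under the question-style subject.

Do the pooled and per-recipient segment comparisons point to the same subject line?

Dormant: the personalized subject 36/100 = 36.0%, the question-style subject 2/7 = 28.6% → the personalized subject
Engaged: the personalized subject 4/5 = 80.0%, the question-style subject 80/132 = 60.6% → the personalized subject
Overall: the personalized subject 40/105 = 38.1%, the question-style subject 82/139 = 59.0% → the question-style subject
The personalized subject wins each recipient group but the question-style subject wins overall — the comparison reverses. The personalized subject's sends skew toward dormant, which has a lower base rate.

No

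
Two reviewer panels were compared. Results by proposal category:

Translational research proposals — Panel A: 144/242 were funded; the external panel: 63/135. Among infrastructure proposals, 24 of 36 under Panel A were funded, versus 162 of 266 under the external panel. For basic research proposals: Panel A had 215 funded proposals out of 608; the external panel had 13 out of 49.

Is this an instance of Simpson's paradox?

Yes

Translational research: Panel A 144/242 = 59.5%, the external panel 63/135 = 46.7% → Panel A
Infrastructure: Panel A 24/36 = 66.7%, the external panel 162/266 = 60.9% → Panel A
Basic research: Panel A 215/608 = 35.4%, the external panel 13/49 = 26.5% → Panel A
Overall: Panel A 383/886 = 43.2%, the external panel 238/450 = 52.9% → the external panel
Panel A wins each proposal group but the external panel wins overall — the comparison reverses. Panel A's proposals skew toward basic research, which has a lower base rate.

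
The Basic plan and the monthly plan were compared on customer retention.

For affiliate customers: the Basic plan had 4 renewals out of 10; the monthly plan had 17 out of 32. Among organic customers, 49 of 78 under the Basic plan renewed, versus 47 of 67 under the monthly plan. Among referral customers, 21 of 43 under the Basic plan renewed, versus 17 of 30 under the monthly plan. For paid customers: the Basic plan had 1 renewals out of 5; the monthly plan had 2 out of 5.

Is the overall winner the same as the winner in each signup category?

Yes

Affiliate: the Basic plan 4/10 = 40.0%, the monthly plan 17/32 = 53.1% → the monthly plan
Organic: the Basic plan 49/78 = 62.8%, the monthly plan 47/67 = 70.1% → the monthly plan
Referral: the Basic plan 21/43 = 48.8%, the monthly plan 17/30 = 56.7% → the monthly plan
Paid: the Basic plan 1/5 = 20.0%, the monthly plan 2/5 = 40.0% → the monthly plan
Overall: the Basic plan 75/136 = 55.1%, the monthly plan 83/134 = 61.9% → the monthly plan
The monthly plan wins overall and in every signup group — no reversal.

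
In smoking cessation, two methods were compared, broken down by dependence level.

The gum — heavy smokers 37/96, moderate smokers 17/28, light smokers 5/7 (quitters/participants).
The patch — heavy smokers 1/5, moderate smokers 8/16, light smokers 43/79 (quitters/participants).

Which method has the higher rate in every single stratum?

Heavy smokers: the gum 37/96 = 38.5%, the patch 1/5 = 20.0% → the gum
Moderate smokers: the gum 17/28 = 60.7%, the patch 8/16 = 50.0% → the gum
Light smokers: the gum 5/7 = 71.4%, the patch 43/79 = 54.4% → the gum
The gum has the higher rate in all 3 groups.

the gum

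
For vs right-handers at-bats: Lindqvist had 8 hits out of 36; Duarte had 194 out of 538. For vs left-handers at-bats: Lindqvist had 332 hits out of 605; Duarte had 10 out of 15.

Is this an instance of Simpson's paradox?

Vs right-handers: Lindqvist 8/36 = 22.2%, Duarte 194/538 = 36.1% → Duarte
Vs left-handers: Lindqvist 332/605 = 54.9%, Duarte 10/15 = 66.7% → Duarte
Overall: Lindqvist 340/641 = 53.0%, Duarte 204/553 = 36.9% → Lindqvist
Duarte wins each pitcher group but Lindqvist wins overall — the comparison reverses. Duarte's at-bats skew toward vs right-handers, which has a lower base rate.

Yes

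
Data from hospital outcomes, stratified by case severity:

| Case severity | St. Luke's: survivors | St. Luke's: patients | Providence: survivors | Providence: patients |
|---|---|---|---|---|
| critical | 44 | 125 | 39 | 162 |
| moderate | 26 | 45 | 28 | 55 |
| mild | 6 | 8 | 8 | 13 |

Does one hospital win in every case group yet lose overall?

Critical: St. Luke's 44/125 = 35.2%, Providence 39/162 = 24.1% → St. Luke's
Moderate: St. Luke's 26/45 = 57.8%, Providence 28/55 = 50.9% → St. Luke's
Mild: St. Luke's 6/8 = 75.0%, Providence 8/13 = 61.5% → St. Luke's
Overall: St. Luke's 76/178 = 42.7%, Providence 75/230 = 32.6% → St. Luke's
St. Luke's wins overall and in every case group — no reversal.

No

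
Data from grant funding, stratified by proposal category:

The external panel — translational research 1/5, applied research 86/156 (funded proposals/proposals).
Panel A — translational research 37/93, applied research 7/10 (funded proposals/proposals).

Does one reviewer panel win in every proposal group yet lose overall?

Yes

Translational research: the external panel 1/5 = 20.0%, Panel A 37/93 = 39.8% → Panel A
Applied research: the external panel 86/156 = 55.1%, Panel A 7/10 = 70.0% → Panel A
Overall: the external panel 87/161 = 54.0%, Panel A 44/103 = 42.7% → the external panel
Panel A wins each proposal group but the external panel wins overall — the comparison reverses. Panel A's proposals skew toward translational research, which has a lower base rate.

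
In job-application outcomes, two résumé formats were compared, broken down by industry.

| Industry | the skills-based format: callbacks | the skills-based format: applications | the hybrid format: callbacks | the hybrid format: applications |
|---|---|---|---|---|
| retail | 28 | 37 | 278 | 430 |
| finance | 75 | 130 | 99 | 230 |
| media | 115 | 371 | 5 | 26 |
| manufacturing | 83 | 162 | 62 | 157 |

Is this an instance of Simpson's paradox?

Retail: the skills-based format 28/37 = 75.7%, the hybrid format 278/430 = 64.7% → the skills-based format
Finance: the skills-based format 75/130 = 57.7%, the hybrid format 99/230 = 43.0% → the skills-based format
Media: the skills-based format 115/371 = 31.0%, the hybrid format 5/26 = 19.2% → the skills-based format
Manufacturing: the skills-based format 83/162 = 51.2%, the hybrid format 62/157 = 39.5% → the skills-based format
Overall: the skills-based format 301/700 = 43.0%, the hybrid format 444/843 = 52.7% → the hybrid format
The skills-based format wins each industry group but the hybrid format wins overall — the comparison reverses. The skills-based format's applications skew toward media, which has a lower base rate.

Yes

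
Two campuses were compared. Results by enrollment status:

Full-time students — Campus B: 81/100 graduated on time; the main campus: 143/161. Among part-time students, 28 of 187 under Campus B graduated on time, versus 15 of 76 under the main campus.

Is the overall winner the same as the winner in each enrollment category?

Full-time: Campus B 81/100 = 81.0%, the main campus 143/161 = 88.8% → the main campus
Part-time: Campus B 28/187 = 15.0%, the main campus 15/76 = 19.7% → the main campus
Overall: Campus B 109/287 = 38.0%, the main campus 158/237 = 66.7% → the main campus
The main campus wins overall and in every enrollment group — no reversal.

Yes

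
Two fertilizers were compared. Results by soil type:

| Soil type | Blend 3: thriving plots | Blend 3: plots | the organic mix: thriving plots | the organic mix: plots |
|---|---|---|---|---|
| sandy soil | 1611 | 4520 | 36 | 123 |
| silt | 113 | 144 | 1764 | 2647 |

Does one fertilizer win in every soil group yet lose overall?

Yes

Sandy soil: Blend 3 1611/4520 = 35.6%, the organic mix 36/123 = 29.3% → Blend 3
Silt: Blend 3 113/144 = 78.5%, the organic mix 1764/2647 = 66.6% → Blend 3
Overall: Blend 3 1724/4664 = 37.0%, the organic mix 1800/2770 = 65.0% → the organic mix
Blend 3 wins each soil group but the organic mix wins overall — the comparison reverses. Blend 3's plots skew toward sandy soil, which has a lower base rate.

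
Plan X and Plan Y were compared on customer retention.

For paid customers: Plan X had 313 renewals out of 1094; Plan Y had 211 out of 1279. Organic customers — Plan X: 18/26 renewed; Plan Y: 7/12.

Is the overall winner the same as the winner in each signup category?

Yes

Paid: Plan X 313/1094 = 28.6%, Plan Y 211/1279 = 16.5% → Plan X
Organic: Plan X 18/26 = 69.2%, Plan Y 7/12 = 58.3% → Plan X
Overall: Plan X 331/1120 = 29.6%, Plan Y 218/1291 = 16.9% → Plan X
Plan X wins overall and in every signup group — no reversal.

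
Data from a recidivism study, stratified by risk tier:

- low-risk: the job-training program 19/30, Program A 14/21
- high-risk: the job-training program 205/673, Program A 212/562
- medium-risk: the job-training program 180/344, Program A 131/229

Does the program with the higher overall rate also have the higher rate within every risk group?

Yes

Low-risk: the job-training program 19/30 = 63.3%, Program A 14/21 = 66.7% → Program A
High-risk: the job-training program 205/673 = 30.5%, Program A 212/562 = 37.7% → Program A
Medium-risk: the job-training program 180/344 = 52.3%, Program A 131/229 = 57.2% → Program A
Overall: the job-training program 404/1047 = 38.6%, Program A 357/812 = 44.0% → Program A
Program A wins overall and in every risk group — no reversal.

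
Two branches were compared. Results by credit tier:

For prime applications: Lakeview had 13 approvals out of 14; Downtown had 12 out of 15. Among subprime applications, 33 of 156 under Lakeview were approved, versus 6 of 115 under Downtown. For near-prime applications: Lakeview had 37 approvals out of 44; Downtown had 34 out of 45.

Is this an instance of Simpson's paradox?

Prime: Lakeview 13/14 = 92.9%, Downtown 12/15 = 80.0% → Lakeview
Subprime: Lakeview 33/156 = 21.2%, Downtown 6/115 = 5.2% → Lakeview
Near-prime: Lakeview 37/44 = 84.1%, Downtown 34/45 = 75.6% → Lakeview
Overall: Lakeview 83/214 = 38.8%, Downtown 52/175 = 29.7% → Lakeview
Lakeview wins overall and in every credit group — no reversal.

No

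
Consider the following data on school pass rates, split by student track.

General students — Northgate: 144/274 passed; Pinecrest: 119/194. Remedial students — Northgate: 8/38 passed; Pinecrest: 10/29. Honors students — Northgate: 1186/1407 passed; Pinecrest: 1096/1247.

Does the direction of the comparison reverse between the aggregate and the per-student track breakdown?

General: Northgate 144/274 = 52.6%, Pinecrest 119/194 = 61.3% → Pinecrest
Remedial: Northgate 8/38 = 21.1%, Pinecrest 10/29 = 34.5% → Pinecrest
Honors: Northgate 1186/1407 = 84.3%, Pinecrest 1096/1247 = 87.9% → Pinecrest
Overall: Northgate 1338/1719 = 77.8%, Pinecrest 1225/1470 = 83.3% → Pinecrest
Pinecrest wins overall and in every student group — no reversal.

No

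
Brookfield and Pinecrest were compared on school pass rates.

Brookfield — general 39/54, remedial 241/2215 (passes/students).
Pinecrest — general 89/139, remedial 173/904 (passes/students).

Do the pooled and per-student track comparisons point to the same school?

General: Brookfield 39/54 = 72.2%, Pinecrest 89/139 = 64.0% → Brookfield
Remedial: Brookfield 241/2215 = 10.9%, Pinecrest 173/904 = 19.1% → Pinecrest
Overall: Brookfield 280/2269 = 12.3%, Pinecrest 262/1043 = 25.1% → Pinecrest
Neither sweeps: Brookfield wins 1 of 2 groups, Pinecrest wins 1. Pinecrest wins overall but not every group — no Simpson reversal.

No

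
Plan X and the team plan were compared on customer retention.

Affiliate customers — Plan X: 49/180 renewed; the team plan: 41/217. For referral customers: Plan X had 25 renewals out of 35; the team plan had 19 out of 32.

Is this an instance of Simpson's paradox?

No

Affiliate: Plan X 49/180 = 27.2%, the team plan 41/217 = 18.9% → Plan X
Referral: Plan X 25/35 = 71.4%, the team plan 19/32 = 59.4% → Plan X
Overall: Plan X 74/215 = 34.4%, the team plan 60/249 = 24.1% → Plan X
Plan X wins overall and in every signup group — no reversal.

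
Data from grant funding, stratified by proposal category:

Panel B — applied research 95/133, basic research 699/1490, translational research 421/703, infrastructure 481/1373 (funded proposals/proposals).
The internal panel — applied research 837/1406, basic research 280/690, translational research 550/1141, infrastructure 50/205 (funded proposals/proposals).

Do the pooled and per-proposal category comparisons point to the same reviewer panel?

Applied research: Panel B 95/133 = 71.4%, the internal panel 837/1406 = 59.5% → Panel B
Basic research: Panel B 699/1490 = 46.9%, the internal panel 280/690 = 40.6% → Panel B
Translational research: Panel B 421/703 = 59.9%, the internal panel 550/1141 = 48.2% → Panel B
Infrastructure: Panel B 481/1373 = 35.0%, the internal panel 50/205 = 24.4% → Panel B
Overall: Panel B 1696/3699 = 45.9%, the internal panel 1717/3442 = 49.9% → the internal panel
Panel B wins each proposal group but the internal panel wins overall — the comparison reverses. Panel B's proposals skew toward infrastructure, which has a lower base rate.

No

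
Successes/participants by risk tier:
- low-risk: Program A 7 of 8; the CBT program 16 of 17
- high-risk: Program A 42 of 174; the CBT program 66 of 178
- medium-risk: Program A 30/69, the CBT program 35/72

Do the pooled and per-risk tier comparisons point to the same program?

Low-risk: Program A 7/8 = 87.5%, the CBT program 16/17 = 94.1% → the CBT program
High-risk: Program A 42/174 = 24.1%, the CBT program 66/178 = 37.1% → the CBT program
Medium-risk: Program A 30/69 = 43.5%, the CBT program 35/72 = 48.6% → the CBT program
Overall: Program A 79/251 = 31.5%, the CBT program 117/267 = 43.8% → the CBT program
The CBT program wins overall and in every risk group — no reversal.

Yes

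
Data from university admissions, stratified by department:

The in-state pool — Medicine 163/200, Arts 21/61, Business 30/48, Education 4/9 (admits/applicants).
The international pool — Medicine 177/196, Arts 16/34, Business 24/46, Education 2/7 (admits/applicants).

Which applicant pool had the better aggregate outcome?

Medicine: the in-state pool 163/200 = 81.5%, the international pool 177/196 = 90.3% → the international pool
Arts: the in-state pool 21/61 = 34.4%, the international pool 16/34 = 47.1% → the international pool
Business: the in-state pool 30/48 = 62.5%, the international pool 24/46 = 52.2% → the in-state pool
Education: the in-state pool 4/9 = 44.4%, the international pool 2/7 = 28.6% → the in-state pool
Overall: the in-state pool 218/318 = 68.6%, the international pool 219/283 = 77.4% → the international pool
(Neither sweeps every department group, but the international pool has the higher pooled rate.)

the international pool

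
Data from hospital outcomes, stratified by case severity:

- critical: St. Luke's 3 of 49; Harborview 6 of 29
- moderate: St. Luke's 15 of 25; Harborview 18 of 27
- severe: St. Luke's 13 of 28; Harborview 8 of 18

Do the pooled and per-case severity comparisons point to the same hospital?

No

Critical: St. Luke's 3/49 = 6.1%, Harborview 6/29 = 20.7% → Harborview
Moderate: St. Luke's 15/25 = 60.0%, Harborview 18/27 = 66.7% → Harborview
Severe: St. Luke's 13/28 = 46.4%, Harborview 8/18 = 44.4% → St. Luke's
Overall: St. Luke's 31/102 = 30.4%, Harborview 32/74 = 43.2% → Harborview
Neither sweeps: St. Luke's wins 1 of 3 groups, Harborview wins 2. Harborview wins overall but not every group — no Simpson reversal.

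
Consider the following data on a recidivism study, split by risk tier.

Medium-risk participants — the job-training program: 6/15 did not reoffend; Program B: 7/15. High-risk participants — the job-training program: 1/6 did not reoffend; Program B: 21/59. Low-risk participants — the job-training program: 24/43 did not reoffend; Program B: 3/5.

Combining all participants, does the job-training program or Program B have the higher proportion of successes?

Medium-risk: the job-training program 6/15 = 40.0%, Program B 7/15 = 46.7% → Program B
High-risk: the job-training program 1/6 = 16.7%, Program B 21/59 = 35.6% → Program B
Low-risk: the job-training program 24/43 = 55.8%, Program B 3/5 = 60.0% → Program B
Overall: the job-training program 31/64 = 48.4%, Program B 31/79 = 39.2% → the job-training program
(Program B wins every risk group but the job-training program wins overall — Program B's participants skew toward the low-rate high-risk group.)

the job-training program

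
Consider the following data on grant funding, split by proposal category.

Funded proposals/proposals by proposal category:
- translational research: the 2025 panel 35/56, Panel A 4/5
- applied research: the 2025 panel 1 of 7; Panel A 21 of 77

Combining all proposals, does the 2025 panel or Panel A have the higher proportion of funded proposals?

Translational research: the 2025 panel 35/56 = 62.5%, Panel A 4/5 = 80.0% → Panel A
Applied research: the 2025 panel 1/7 = 14.3%, Panel A 21/77 = 27.3% → Panel A
Overall: the 2025 panel 36/63 = 57.1%, Panel A 25/82 = 30.5% → the 2025 panel
(Panel A wins every proposal group but the 2025 panel wins overall — Panel A's proposals skew toward the low-rate applied research group.)

the 2025 panel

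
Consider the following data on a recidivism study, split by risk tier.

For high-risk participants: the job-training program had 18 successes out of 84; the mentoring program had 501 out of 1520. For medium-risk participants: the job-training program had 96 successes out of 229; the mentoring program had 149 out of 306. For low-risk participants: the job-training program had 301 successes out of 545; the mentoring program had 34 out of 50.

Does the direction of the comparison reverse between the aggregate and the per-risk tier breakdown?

Yes

High-risk: the job-training program 18/84 = 21.4%, the mentoring program 501/1520 = 33.0% → the mentoring program
Medium-risk: the job-training program 96/229 = 41.9%, the mentoring program 149/306 = 48.7% → the mentoring program
Low-risk: the job-training program 301/545 = 55.2%, the mentoring program 34/50 = 68.0% → the mentoring program
Overall: the job-training program 415/858 = 48.4%, the mentoring program 684/1876 = 36.5% → the job-training program
The mentoring program wins each risk group but the job-training program wins overall — the comparison reverses. The mentoring program's participants skew toward high-risk, which has a lower base rate.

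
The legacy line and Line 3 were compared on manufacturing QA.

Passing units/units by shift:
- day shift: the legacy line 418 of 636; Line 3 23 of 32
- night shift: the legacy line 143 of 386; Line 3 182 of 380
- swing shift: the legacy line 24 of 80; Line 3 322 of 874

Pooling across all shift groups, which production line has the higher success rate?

the legacy line

Day shift: the legacy line 418/636 = 65.7%, Line 3 23/32 = 71.9% → Line 3
Night shift: the legacy line 143/386 = 37.0%, Line 3 182/380 = 47.9% → Line 3
Swing shift: the legacy line 24/80 = 30.0%, Line 3 322/874 = 36.8% → Line 3
Overall: the legacy line 585/1102 = 53.1%, Line 3 527/1286 = 41.0% → the legacy line
(Line 3 wins every shift group but the legacy line wins overall — Line 3's units skew toward the low-rate swing shift group.)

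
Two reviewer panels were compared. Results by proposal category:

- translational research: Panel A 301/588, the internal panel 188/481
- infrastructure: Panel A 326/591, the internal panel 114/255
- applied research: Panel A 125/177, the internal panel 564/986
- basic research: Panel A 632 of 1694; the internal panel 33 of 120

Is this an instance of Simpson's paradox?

Translational research: Panel A 301/588 = 51.2%, the internal panel 188/481 = 39.1% → Panel A
Infrastructure: Panel A 326/591 = 55.2%, the internal panel 114/255 = 44.7% → Panel A
Applied research: Panel A 125/177 = 70.6%, the internal panel 564/986 = 57.2% → Panel A
Basic research: Panel A 632/1694 = 37.3%, the internal panel 33/120 = 27.5% → Panel A
Overall: Panel A 1384/3050 = 45.4%, the internal panel 899/1842 = 48.8% → the internal panel
Panel A wins each proposal group but the internal panel wins overall — the comparison reverses. Panel A's proposals skew toward basic research, which has a lower base rate.

Yes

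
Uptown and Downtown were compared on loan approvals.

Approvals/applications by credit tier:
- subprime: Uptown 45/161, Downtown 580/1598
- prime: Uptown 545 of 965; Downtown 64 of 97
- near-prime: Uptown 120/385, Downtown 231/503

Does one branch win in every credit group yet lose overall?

Yes

Subprime: Uptown 45/161 = 28.0%, Downtown 580/1598 = 36.3% → Downtown
Prime: Uptown 545/965 = 56.5%, Downtown 64/97 = 66.0% → Downtown
Near-prime: Uptown 120/385 = 31.2%, Downtown 231/503 = 45.9% → Downtown
Overall: Uptown 710/1511 = 47.0%, Downtown 875/2198 = 39.8% → Uptown
Downtown wins each credit group but Uptown wins overall — the comparison reverses. Downtown's applications skew toward subprime, which has a lower base rate.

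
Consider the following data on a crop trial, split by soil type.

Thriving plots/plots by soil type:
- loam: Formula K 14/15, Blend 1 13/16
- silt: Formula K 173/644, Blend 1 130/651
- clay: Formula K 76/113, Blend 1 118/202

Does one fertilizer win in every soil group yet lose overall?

No

Loam: Formula K 14/15 = 93.3%, Blend 1 13/16 = 81.2% → Formula K
Silt: Formula K 173/644 = 26.9%, Blend 1 130/651 = 20.0% → Formula K
Clay: Formula K 76/113 = 67.3%, Blend 1 118/202 = 58.4% → Formula K
Overall: Formula K 263/772 = 34.1%, Blend 1 261/869 = 30.0% → Formula K
Formula K wins overall and in every soil group — no reversal.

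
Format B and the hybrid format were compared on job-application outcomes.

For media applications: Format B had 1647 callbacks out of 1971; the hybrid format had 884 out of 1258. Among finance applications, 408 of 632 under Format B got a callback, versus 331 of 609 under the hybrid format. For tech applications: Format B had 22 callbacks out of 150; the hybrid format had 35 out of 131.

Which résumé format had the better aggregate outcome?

Format B

Media: Format B 1647/1971 = 83.6%, the hybrid format 884/1258 = 70.3% → Format B
Finance: Format B 408/632 = 64.6%, the hybrid format 331/609 = 54.4% → Format B
Tech: Format B 22/150 = 14.7%, the hybrid format 35/131 = 26.7% → the hybrid format
Overall: Format B 2077/2753 = 75.4%, the hybrid format 1250/1998 = 62.6% → Format B
(Neither sweeps every industry group, but Format B has the higher pooled rate.)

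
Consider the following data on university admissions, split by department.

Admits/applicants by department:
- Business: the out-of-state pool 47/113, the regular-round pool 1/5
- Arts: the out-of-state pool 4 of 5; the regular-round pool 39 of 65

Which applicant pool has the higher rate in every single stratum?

Business: the out-of-state pool 47/113 = 41.6%, the regular-round pool 1/5 = 20.0% → the out-of-state pool
Arts: the out-of-state pool 4/5 = 80.0%, the regular-round pool 39/65 = 60.0% → the out-of-state pool
The out-of-state pool has the higher rate in both groups.

the out-of-state pool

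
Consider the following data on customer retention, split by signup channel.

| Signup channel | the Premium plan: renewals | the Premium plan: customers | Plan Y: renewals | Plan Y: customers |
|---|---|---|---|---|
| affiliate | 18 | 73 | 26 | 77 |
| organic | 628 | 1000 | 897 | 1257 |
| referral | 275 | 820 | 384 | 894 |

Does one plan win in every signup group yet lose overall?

Affiliate: the Premium plan 18/73 = 24.7%, Plan Y 26/77 = 33.8% → Plan Y
Organic: the Premium plan 628/1000 = 62.8%, Plan Y 897/1257 = 71.4% → Plan Y
Referral: the Premium plan 275/820 = 33.5%, Plan Y 384/894 = 43.0% → Plan Y
Overall: the Premium plan 921/1893 = 48.7%, Plan Y 1307/2228 = 58.7% → Plan Y
Plan Y wins overall and in every signup group — no reversal.

No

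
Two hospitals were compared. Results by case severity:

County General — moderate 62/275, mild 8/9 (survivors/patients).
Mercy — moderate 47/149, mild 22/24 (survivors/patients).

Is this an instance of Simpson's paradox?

Moderate: County General 62/275 = 22.5%, Mercy 47/149 = 31.5% → Mercy
Mild: County General 8/9 = 88.9%, Mercy 22/24 = 91.7% → Mercy
Overall: County General 70/284 = 24.6%, Mercy 69/173 = 39.9% → Mercy
Mercy wins overall and in every case group — no reversal.

No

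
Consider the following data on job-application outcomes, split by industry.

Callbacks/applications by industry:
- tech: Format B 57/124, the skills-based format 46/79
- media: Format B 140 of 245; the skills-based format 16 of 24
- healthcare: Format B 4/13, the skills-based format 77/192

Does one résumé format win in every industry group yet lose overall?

Yes

Tech: Format B 57/124 = 46.0%, the skills-based format 46/79 = 58.2% → the skills-based format
Media: Format B 140/245 = 57.1%, the skills-based format 16/24 = 66.7% → the skills-based format
Healthcare: Format B 4/13 = 30.8%, the skills-based format 77/192 = 40.1% → the skills-based format
Overall: Format B 201/382 = 52.6%, the skills-based format 139/295 = 47.1% → Format B
The skills-based format wins each industry group but Format B wins overall — the comparison reverses. The skills-based format's applications skew toward healthcare, which has a lower base rate.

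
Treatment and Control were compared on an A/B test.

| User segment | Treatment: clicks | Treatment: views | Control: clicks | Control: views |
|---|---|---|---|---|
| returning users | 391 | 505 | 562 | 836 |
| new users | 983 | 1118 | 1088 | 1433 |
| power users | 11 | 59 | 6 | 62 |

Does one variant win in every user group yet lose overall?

No

Returning users: Treatment 391/505 = 77.4%, Control 562/836 = 67.2% → Treatment
New users: Treatment 983/1118 = 87.9%, Control 1088/1433 = 75.9% → Treatment
Power users: Treatment 11/59 = 18.6%, Control 6/62 = 9.7% → Treatment
Overall: Treatment 1385/1682 = 82.3%, Control 1656/2331 = 71.0% → Treatment
Treatment wins overall and in every user group — no reversal.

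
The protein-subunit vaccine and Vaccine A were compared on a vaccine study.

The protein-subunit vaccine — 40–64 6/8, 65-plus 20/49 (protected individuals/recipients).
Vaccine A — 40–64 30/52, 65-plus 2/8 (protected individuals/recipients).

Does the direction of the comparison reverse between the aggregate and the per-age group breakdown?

40–64: the protein-subunit vaccine 6/8 = 75.0%, Vaccine A 30/52 = 57.7% → the protein-subunit vaccine
65-plus: the protein-subunit vaccine 20/49 = 40.8%, Vaccine A 2/8 = 25.0% → the protein-subunit vaccine
Overall: the protein-subunit vaccine 26/57 = 45.6%, Vaccine A 32/60 = 53.3% → Vaccine A
The protein-subunit vaccine wins each age group but Vaccine A wins overall — the comparison reverses. The protein-subunit vaccine's recipients skew toward 65-plus, which has a lower base rate.

Yes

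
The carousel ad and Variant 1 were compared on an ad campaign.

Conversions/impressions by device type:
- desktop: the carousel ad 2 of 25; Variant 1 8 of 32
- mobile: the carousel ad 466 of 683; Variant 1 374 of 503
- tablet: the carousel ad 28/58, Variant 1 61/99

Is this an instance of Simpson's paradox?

Desktop: the carousel ad 2/25 = 8.0%, Variant 1 8/32 = 25.0% → Variant 1
Mobile: the carousel ad 466/683 = 68.2%, Variant 1 374/503 = 74.4% → Variant 1
Tablet: the carousel ad 28/58 = 48.3%, Variant 1 61/99 = 61.6% → Variant 1
Overall: the carousel ad 496/766 = 64.8%, Variant 1 443/634 = 69.9% → Variant 1
Variant 1 wins overall and in every device group — no reversal.

No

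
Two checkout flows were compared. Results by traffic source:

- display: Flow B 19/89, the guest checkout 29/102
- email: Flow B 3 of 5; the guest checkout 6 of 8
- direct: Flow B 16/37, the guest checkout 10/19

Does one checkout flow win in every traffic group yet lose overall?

No

Display: Flow B 19/89 = 21.3%, the guest checkout 29/102 = 28.4% → the guest checkout
Email: Flow B 3/5 = 60.0%, the guest checkout 6/8 = 75.0% → the guest checkout
Direct: Flow B 16/37 = 43.2%, the guest checkout 10/19 = 52.6% → the guest checkout
Overall: Flow B 38/131 = 29.0%, the guest checkout 45/129 = 34.9% → the guest checkout
The guest checkout wins overall and in every traffic group — no reversal.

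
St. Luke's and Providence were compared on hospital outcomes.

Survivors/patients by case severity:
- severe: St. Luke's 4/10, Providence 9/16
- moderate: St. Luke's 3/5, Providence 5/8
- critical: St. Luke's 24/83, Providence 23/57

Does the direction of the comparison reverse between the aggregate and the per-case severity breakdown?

Severe: St. Luke's 4/10 = 40.0%, Providence 9/16 = 56.2% → Providence
Moderate: St. Luke's 3/5 = 60.0%, Providence 5/8 = 62.5% → Providence
Critical: St. Luke's 24/83 = 28.9%, Providence 23/57 = 40.4% → Providence
Overall: St. Luke's 31/98 = 31.6%, Providence 37/81 = 45.7% → Providence
Providence wins overall and in every case group — no reversal.

No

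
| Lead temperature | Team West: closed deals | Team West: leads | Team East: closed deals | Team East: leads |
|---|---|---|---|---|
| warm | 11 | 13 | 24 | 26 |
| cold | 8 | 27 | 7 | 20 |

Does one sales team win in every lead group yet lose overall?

Warm: Team West 11/13 = 84.6%, Team East 24/26 = 92.3% → Team East
Cold: Team West 8/27 = 29.6%, Team East 7/20 = 35.0% → Team East
Overall: Team West 19/40 = 47.5%, Team East 31/46 = 67.4% → Team East
Team East wins overall and in every lead group — no reversal.

No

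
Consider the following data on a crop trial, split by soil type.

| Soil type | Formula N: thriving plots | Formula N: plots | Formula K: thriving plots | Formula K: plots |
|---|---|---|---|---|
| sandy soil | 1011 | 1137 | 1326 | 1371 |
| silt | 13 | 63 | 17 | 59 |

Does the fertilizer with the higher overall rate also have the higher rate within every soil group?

Yes

Sandy soil: Formula N 1011/1137 = 88.9%, Formula K 1326/1371 = 96.7% → Formula K
Silt: Formula N 13/63 = 20.6%, Formula K 17/59 = 28.8% → Formula K
Overall: Formula N 1024/1200 = 85.3%, Formula K 1343/1430 = 93.9% → Formula K
Formula K wins overall and in every soil group — no reversal.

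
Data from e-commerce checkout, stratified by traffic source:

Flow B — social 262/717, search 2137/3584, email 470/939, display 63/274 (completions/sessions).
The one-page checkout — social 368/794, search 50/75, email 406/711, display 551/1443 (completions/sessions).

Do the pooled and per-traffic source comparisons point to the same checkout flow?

Social: Flow B 262/717 = 36.5%, the one-page checkout 368/794 = 46.3% → the one-page checkout
Search: Flow B 2137/3584 = 59.6%, the one-page checkout 50/75 = 66.7% → the one-page checkout
Email: Flow B 470/939 = 50.1%, the one-page checkout 406/711 = 57.1% → the one-page checkout
Display: Flow B 63/274 = 23.0%, the one-page checkout 551/1443 = 38.2% → the one-page checkout
Overall: Flow B 2932/5514 = 53.2%, the one-page checkout 1375/3023 = 45.5% → Flow B
The one-page checkout wins each traffic group but Flow B wins overall — the comparison reverses. The one-page checkout's sessions skew toward display, which has a lower base rate.

No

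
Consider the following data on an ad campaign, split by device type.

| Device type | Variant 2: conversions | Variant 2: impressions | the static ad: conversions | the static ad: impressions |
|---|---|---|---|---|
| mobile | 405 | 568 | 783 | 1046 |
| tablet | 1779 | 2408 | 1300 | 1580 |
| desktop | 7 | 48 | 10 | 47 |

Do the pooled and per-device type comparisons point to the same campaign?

Yes

Mobile: Variant 2 405/568 = 71.3%, the static ad 783/1046 = 74.9% → the static ad
Tablet: Variant 2 1779/2408 = 73.9%, the static ad 1300/1580 = 82.3% → the static ad
Desktop: Variant 2 7/48 = 14.6%, the static ad 10/47 = 21.3% → the static ad
Overall: Variant 2 2191/3024 = 72.5%, the static ad 2093/2673 = 78.3% → the static ad
The static ad wins overall and in every device group — no reversal.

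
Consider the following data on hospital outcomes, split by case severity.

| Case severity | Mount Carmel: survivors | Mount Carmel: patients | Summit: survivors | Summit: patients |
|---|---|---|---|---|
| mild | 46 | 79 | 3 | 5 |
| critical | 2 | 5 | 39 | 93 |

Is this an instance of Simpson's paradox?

Yes

Mild: Mount Carmel 46/79 = 58.2%, Summit 3/5 = 60.0% → Summit
Critical: Mount Carmel 2/5 = 40.0%, Summit 39/93 = 41.9% → Summit
Overall: Mount Carmel 48/84 = 57.1%, Summit 42/98 = 42.9% → Mount Carmel
Summit wins each case group but Mount Carmel wins overall — the comparison reverses. Summit's patients skew toward critical, which has a lower base rate.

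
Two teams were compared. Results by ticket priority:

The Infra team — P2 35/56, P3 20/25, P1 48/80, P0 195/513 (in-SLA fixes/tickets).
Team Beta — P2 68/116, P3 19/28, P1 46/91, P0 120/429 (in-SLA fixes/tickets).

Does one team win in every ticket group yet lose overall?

No

P2: the Infra team 35/56 = 62.5%, Team Beta 68/116 = 58.6% → the Infra team
P3: the Infra team 20/25 = 80.0%, Team Beta 19/28 = 67.9% → the Infra team
P1: the Infra team 48/80 = 60.0%, Team Beta 46/91 = 50.5% → the Infra team
P0: the Infra team 195/513 = 38.0%, Team Beta 120/429 = 28.0% → the Infra team
Overall: the Infra team 298/674 = 44.2%, Team Beta 253/664 = 38.1% → the Infra team
The Infra team wins overall and in every ticket group — no reversal.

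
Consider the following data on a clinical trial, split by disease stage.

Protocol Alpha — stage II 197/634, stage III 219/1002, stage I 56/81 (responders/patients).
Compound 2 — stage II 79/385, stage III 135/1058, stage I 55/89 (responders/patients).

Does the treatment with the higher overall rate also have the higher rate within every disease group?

Stage II: Protocol Alpha 197/634 = 31.1%, Compound 2 79/385 = 20.5% → Protocol Alpha
Stage III: Protocol Alpha 219/1002 = 21.9%, Compound 2 135/1058 = 12.8% → Protocol Alpha
Stage I: Protocol Alpha 56/81 = 69.1%, Compound 2 55/89 = 61.8% → Protocol Alpha
Overall: Protocol Alpha 472/1717 = 27.5%, Compound 2 269/1532 = 17.6% → Protocol Alpha
Protocol Alpha wins overall and in every disease group — no reversal.

Yes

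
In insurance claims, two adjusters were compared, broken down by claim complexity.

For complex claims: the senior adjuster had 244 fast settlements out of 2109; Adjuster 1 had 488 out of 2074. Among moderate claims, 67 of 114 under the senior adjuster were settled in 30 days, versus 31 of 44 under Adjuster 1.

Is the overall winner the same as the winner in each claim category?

Yes

Complex: the senior adjuster 244/2109 = 11.6%, Adjuster 1 488/2074 = 23.5% → Adjuster 1
Moderate: the senior adjuster 67/114 = 58.8%, Adjuster 1 31/44 = 70.5% → Adjuster 1
Overall: the senior adjuster 311/2223 = 14.0%, Adjuster 1 519/2118 = 24.5% → Adjuster 1
Adjuster 1 wins overall and in every claim group — no reversal.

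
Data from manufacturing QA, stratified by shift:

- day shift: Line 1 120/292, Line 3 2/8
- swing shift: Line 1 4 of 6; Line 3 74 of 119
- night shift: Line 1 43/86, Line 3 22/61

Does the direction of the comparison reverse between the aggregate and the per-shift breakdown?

Day shift: Line 1 120/292 = 41.1%, Line 3 2/8 = 25.0% → Line 1
Swing shift: Line 1 4/6 = 66.7%, Line 3 74/119 = 62.2% → Line 1
Night shift: Line 1 43/86 = 50.0%, Line 3 22/61 = 36.1% → Line 1
Overall: Line 1 167/384 = 43.5%, Line 3 98/188 = 52.1% → Line 3
Line 1 wins each shift group but Line 3 wins overall — the comparison reverses. Line 1's units skew toward day shift, which has a lower base rate.

Yes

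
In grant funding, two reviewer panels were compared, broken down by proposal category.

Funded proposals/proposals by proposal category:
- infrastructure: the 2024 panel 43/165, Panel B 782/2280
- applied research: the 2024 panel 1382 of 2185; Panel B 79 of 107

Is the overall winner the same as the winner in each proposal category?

Infrastructure: the 2024 panel 43/165 = 26.1%, Panel B 782/2280 = 34.3% → Panel B
Applied research: the 2024 panel 1382/2185 = 63.2%, Panel B 79/107 = 73.8% → Panel B
Overall: the 2024 panel 1425/2350 = 60.6%, Panel B 861/2387 = 36.1% → the 2024 panel
Panel B wins each proposal group but the 2024 panel wins overall — the comparison reverses. Panel B's proposals skew toward infrastructure, which has a lower base rate.

No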